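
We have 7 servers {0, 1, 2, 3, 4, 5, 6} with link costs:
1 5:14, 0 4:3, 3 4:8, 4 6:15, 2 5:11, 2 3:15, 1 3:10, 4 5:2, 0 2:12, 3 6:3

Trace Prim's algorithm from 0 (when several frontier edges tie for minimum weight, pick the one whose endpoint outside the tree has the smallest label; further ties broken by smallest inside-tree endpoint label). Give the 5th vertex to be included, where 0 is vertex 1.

Prim, starting at 0.
Step 1: cheapest edge leaving the tree is 0 4 (3); add 4.
Step 2: cheapest edge leaving the tree is 4 5 (2); add 5.
Step 3: cheapest edge leaving the tree is 3 4 (8); add 3.
Step 4: cheapest edge leaving the tree is 3 6 (3); add 6.
Step 5: cheapest edge leaving the tree is 1 3 (10); add 1.
Step 6: cheapest edge leaving the tree is 2 5 (11); add 2.
Vertex order: 0, 4, 5, 3, 6, 1, 2. The 5th vertex is 6.

6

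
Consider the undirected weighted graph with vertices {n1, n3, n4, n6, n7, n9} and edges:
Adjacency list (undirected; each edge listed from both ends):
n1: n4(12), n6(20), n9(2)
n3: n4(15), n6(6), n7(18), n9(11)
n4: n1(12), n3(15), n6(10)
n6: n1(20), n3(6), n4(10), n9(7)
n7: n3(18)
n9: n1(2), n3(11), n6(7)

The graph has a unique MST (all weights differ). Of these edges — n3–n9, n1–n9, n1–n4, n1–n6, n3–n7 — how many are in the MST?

Sort edges by weight, then run Kruskal:
n1–n9 (2): add. Components now {n1,n9} {n6} {n3} {n7} {n4}
n3–n6 (6): add. Components now {n1,n9} {n3,n6} {n7} {n4}
n6–n9 (7): add. Components now {n1,n3,n6,n9} {n7} {n4}
n4–n6 (10): add. Components now {n1,n3,n4,n6,n9} {n7}
n3–n9 (11): skip — n3 and n9 already connected.
n1–n4 (12): skip — n1 and n4 already connected.
n3–n4 (15): skip — n3 and n4 already connected.
n3–n7 (18): add. Components now {n1,n3,n4,n6,n7,n9}
MST edge set: {n1–n9, n3–n6, n6–n9, n4–n6, n3–n7}.
Of the listed edges, {n1–n9, n3–n7} are in the MST → 2.

2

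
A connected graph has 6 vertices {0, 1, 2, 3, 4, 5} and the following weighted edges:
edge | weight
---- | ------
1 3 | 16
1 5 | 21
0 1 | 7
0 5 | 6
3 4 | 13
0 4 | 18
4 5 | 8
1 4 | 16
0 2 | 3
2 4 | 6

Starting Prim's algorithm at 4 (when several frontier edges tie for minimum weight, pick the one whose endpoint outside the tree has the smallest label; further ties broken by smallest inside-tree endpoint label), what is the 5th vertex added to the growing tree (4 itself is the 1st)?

1

Prim's algorithm from 4:
Step 1: frontier [2 4 6, 4 5 8, 3 4 13, 1 4 16, 0 4 18] → take 2 4 (6); add 2.
Step 2: frontier [0 2 3, 4 5 8, 3 4 13, 1 4 16, 0 4 18] → take 0 2 (3); add 0.
Step 3: frontier [0 5 6, 0 1 7, 4 5 8, 3 4 13, 1 4 16] → take 0 5 (6); add 5.
Step 4: frontier [0 1 7, 3 4 13, 1 4 16, 1 5 21] → take 0 1 (7); add 1.
Step 5: frontier [1 3 16, 3 4 13] → take 3 4 (13); add 3.
Vertex order: 4, 2, 0, 5, 1, 3. The 5th vertex is 1.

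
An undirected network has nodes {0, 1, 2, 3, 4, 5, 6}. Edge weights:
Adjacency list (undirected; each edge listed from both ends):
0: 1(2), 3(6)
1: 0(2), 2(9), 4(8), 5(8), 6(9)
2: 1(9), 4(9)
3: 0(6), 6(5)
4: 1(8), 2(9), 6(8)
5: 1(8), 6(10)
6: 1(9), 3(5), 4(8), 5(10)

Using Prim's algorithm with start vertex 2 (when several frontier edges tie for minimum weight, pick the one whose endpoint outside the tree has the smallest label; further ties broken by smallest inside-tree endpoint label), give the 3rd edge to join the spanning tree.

0-3

Prim, starting at 2.
Step 1: cheapest edge leaving the tree is 1–2 (9); add 1.
Step 2: cheapest edge leaving the tree is 0–1 (2); add 0.
Step 3: cheapest edge leaving the tree is 0–3 (6); add 3.
Step 4: cheapest edge leaving the tree is 3–6 (5); add 6.
Step 5: cheapest edge leaving the tree is 1–4 (8); add 4.
Step 6: cheapest edge leaving the tree is 1–5 (8); add 5.
The 3rd edge added is 0–3.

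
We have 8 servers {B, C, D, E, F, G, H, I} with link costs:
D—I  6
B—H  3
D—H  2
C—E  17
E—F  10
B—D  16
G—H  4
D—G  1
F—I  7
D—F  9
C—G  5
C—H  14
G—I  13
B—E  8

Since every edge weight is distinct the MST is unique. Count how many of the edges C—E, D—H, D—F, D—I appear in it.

2

Sort edges by weight, then run Kruskal:
D—G (1): add — endpoints in different components.
D—H (2): add — endpoints in different components.
B—H (3): add — endpoints in different components.
G—H (4): skip — G and H already connected.
C—G (5): add — endpoints in different components.
D—I (6): add — endpoints in different components.
F—I (7): add — endpoints in different components.
B—E (8): add — endpoints in different components.
MST edge set: {D—G, D—H, B—H, C—G, D—I, F—I, B—E}.
Of the listed edges, {D—H, D—I} are in the MST → 2.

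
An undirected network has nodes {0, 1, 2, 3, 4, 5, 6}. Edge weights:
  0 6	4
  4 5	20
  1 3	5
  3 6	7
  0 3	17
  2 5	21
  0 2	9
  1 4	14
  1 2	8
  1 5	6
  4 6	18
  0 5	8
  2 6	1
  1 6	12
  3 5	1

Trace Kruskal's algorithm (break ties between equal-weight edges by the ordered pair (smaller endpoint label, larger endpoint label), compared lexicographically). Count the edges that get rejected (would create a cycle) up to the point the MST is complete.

Kruskal's algorithm — process edges by increasing weight (ties by edge label):
2 6 (1): add. Components now {0} {1} {2,6} {3} {4} {5}
3 5 (1): add. Components now {0} {1} {2,6} {3,5} {4}
0 6 (4): add. Components now {0,2,6} {1} {3,5} {4}
1 3 (5): add. Components now {0,2,6} {1,3,5} {4}
1 5 (6): skip — 1 and 5 already connected.
3 6 (7): add. Components now {0,1,2,3,5,6} {4}
0 5 (8): skip — 0 and 5 already connected.
1 2 (8): skip — 1 and 2 already connected.
0 2 (9): skip — 0 and 2 already connected.
1 6 (12): skip — 1 and 6 already connected.
1 4 (14): add. Components now {0,1,2,3,4,5,6}
Edges rejected before the tree was complete: 5.

5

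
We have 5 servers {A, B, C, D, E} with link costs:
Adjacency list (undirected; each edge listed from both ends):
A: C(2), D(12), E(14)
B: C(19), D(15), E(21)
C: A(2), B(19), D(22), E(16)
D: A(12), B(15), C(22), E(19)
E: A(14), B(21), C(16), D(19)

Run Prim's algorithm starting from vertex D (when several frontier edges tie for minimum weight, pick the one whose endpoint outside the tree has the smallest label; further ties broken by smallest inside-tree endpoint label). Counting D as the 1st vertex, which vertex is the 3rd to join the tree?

Prim's algorithm from D:
Step 1: cheapest edge leaving the tree is A D (12); add A.
Step 2: cheapest edge leaving the tree is A C (2); add C.
Step 3: cheapest edge leaving the tree is A E (14); add E.
Step 4: cheapest edge leaving the tree is B D (15); add B.
Vertex order: D, A, C, E, B. The 3rd vertex is C.

C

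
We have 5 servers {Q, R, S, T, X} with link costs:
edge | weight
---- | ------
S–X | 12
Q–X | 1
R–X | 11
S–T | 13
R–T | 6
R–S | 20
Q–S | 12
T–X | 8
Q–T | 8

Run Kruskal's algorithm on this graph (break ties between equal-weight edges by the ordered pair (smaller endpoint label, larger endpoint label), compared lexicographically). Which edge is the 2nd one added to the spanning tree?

Kruskal: consider edges lightest-first.
Q–X (1): add — endpoints in different components.
R–T (6): add — endpoints in different components.
Q–T (8): add — endpoints in different components.
T–X (8): skip — T and X already connected.
R–X (11): skip — X and R already connected.
Q–S (12): add — endpoints in different components.
The 2nd edge added is R–T.

R-T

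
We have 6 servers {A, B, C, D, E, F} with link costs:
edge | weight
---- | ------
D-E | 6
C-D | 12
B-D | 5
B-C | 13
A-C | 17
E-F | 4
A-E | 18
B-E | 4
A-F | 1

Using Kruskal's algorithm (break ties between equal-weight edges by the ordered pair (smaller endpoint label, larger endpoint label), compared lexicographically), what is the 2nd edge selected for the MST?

B-E

Sort edges by weight, then run Kruskal:
A-F (1): add — endpoints in different components.
B-E (4): add — endpoints in different components.
E-F (4): add — endpoints in different components.
B-D (5): add — endpoints in different components.
D-E (6): skip — D and E already connected.
C-D (12): add — endpoints in different components.
The 2nd edge added is B-E.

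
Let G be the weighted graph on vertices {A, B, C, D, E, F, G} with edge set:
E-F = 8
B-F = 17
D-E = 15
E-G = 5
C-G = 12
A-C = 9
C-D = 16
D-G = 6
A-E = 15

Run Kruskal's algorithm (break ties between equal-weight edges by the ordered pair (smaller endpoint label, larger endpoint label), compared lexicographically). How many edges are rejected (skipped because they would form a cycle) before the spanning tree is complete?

Sort edges by weight, then run Kruskal:
E-G (5): add. Components now {A} {B} {C} {D} {E,G} {F}
D-G (6): add. Components now {A} {B} {C} {D,E,G} {F}
E-F (8): add. Components now {A} {B} {C} {D,E,F,G}
A-C (9): add. Components now {A,C} {B} {D,E,F,G}
C-G (12): add. Components now {A,C,D,E,F,G} {B}
A-E (15): skip — A and E already connected.
D-E (15): skip — D and E already connected.
C-D (16): skip — C and D already connected.
B-F (17): add. Components now {A,B,C,D,E,F,G}
Edges rejected before the tree was complete: 3.

3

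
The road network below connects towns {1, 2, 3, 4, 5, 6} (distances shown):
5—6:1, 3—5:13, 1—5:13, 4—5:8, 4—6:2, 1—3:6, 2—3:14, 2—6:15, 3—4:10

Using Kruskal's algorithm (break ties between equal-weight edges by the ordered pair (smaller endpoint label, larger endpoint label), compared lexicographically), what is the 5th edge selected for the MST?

Kruskal: consider edges lightest-first.
5—6 (1): add. Components now {1} {2} {3} {4} {5,6}
4—6 (2): add. Components now {1} {2} {3} {4,5,6}
1—3 (6): add. Components now {1,3} {2} {4,5,6}
4—5 (8): skip — 4 and 5 already connected.
3—4 (10): add. Components now {1,3,4,5,6} {2}
1—5 (13): skip — 1 and 5 already connected.
3—5 (13): skip — 3 and 5 already connected.
2—3 (14): add. Components now {1,2,3,4,5,6}
The 5th edge added is 2—3.

2-3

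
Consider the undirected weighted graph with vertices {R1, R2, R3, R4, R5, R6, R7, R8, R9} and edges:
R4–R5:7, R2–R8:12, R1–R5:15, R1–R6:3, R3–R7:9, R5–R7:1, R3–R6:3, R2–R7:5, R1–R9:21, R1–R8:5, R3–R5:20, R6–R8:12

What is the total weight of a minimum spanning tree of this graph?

54

Kruskal: consider edges lightest-first.
R5–R7 (1): add — endpoints in different components.
R1–R6 (3): add — endpoints in different components.
R3–R6 (3): add — endpoints in different components.
R1–R8 (5): add — endpoints in different components.
R2–R7 (5): add — endpoints in different components.
R4–R5 (7): add — endpoints in different components.
R3–R7 (9): add — endpoints in different components.
R2–R8 (12): skip — R8 and R2 already connected.
R6–R8 (12): skip — R6 and R8 already connected.
R1–R5 (15): skip — R1 and R5 already connected.
R3–R5 (20): skip — R3 and R5 already connected.
R1–R9 (21): add — endpoints in different components.
MST edges: R5–R7, R1–R6, R3–R6, R1–R8, R2–R7, R4–R5, R3–R7, R1–R9; total weight 1+3+3+5+5+7+9+21 = 54.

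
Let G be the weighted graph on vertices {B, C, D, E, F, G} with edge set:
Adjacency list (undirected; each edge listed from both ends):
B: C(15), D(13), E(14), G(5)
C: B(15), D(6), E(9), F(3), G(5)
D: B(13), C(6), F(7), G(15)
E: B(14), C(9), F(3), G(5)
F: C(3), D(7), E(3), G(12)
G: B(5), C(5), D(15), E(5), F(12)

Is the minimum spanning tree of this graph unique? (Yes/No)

Sort edges by weight, then run Kruskal:
C F (3): add — endpoints in different components.
E F (3): add — endpoints in different components.
B G (5): add — endpoints in different components.
C G (5): add — endpoints in different components.
E G (5): skip — E and G already connected.
C D (6): add — endpoints in different components.
Non-tree edge E G has weight 5, equal to the heaviest edge on its tree cycle — swapping gives another MST of the same weight. Not unique.

No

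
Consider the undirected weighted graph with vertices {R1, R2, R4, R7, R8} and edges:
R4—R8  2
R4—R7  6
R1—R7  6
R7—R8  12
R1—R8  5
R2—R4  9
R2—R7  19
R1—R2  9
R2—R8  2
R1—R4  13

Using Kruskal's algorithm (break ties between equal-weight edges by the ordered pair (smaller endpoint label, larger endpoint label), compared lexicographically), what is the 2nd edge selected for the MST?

Sort edges by weight, then run Kruskal:
R2—R8 (2): add — endpoints in different components.
R4—R8 (2): add — endpoints in different components.
R1—R8 (5): add — endpoints in different components.
R1—R7 (6): add — endpoints in different components.
The 2nd edge added is R4—R8.

R4-R8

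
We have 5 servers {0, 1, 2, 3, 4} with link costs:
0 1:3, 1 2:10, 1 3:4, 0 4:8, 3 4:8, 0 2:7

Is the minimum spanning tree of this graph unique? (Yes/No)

Kruskal's algorithm — process edges by increasing weight (ties by edge label):
0 1 (3): add — endpoints in different components.
1 3 (4): add — endpoints in different components.
0 2 (7): add — endpoints in different components.
0 4 (8): add — endpoints in different components.
Non-tree edge 3 4 has weight 8, equal to the heaviest edge on its tree cycle — swapping gives another MST of the same weight. Not unique.

No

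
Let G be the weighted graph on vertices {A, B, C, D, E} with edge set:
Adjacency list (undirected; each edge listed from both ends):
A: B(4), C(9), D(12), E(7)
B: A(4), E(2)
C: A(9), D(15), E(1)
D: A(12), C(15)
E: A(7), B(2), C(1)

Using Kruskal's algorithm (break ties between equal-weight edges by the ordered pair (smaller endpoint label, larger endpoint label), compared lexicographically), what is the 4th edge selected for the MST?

A-D

Sort edges by weight, then run Kruskal:
C-E (1): add — endpoints in different components.
B-E (2): add — endpoints in different components.
A-B (4): add — endpoints in different components.
A-E (7): skip — A and E already connected.
A-C (9): skip — A and C already connected.
A-D (12): add — endpoints in different components.
The 4th edge added is A-D.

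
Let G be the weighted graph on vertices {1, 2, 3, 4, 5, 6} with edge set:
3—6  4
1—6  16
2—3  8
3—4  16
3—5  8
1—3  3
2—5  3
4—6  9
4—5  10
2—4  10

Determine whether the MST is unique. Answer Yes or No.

No

Sort edges by weight, then run Kruskal:
1—3 (3): add. Components now {1,3} {2} {4} {5} {6}
2—5 (3): add. Components now {1,3} {2,5} {4} {6}
3—6 (4): add. Components now {1,3,6} {2,5} {4}
2—3 (8): add. Components now {1,2,3,5,6} {4}
3—5 (8): skip — 3 and 5 already connected.
4—6 (9): add. Components now {1,2,3,4,5,6}
Non-tree edge 3—5 has weight 8, equal to the heaviest edge on its tree cycle — swapping gives another MST of the same weight. Not unique.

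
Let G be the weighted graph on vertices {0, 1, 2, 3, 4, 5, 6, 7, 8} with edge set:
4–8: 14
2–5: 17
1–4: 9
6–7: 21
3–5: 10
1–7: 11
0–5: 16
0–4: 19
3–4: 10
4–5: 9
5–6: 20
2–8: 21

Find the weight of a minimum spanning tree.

Kruskal: consider edges lightest-first.
1–4 (9): add — endpoints in different components.
4–5 (9): add — endpoints in different components.
3–4 (10): add — endpoints in different components.
3–5 (10): skip — 3 and 5 already connected.
1–7 (11): add — endpoints in different components.
4–8 (14): add — endpoints in different components.
0–5 (16): add — endpoints in different components.
2–5 (17): add — endpoints in different components.
0–4 (19): skip — 0 and 4 already connected.
5–6 (20): add — endpoints in different components.
MST edges: 1–4, 4–5, 3–4, 1–7, 4–8, 0–5, 2–5, 5–6; total weight 9+9+10+11+14+16+17+20 = 106.

106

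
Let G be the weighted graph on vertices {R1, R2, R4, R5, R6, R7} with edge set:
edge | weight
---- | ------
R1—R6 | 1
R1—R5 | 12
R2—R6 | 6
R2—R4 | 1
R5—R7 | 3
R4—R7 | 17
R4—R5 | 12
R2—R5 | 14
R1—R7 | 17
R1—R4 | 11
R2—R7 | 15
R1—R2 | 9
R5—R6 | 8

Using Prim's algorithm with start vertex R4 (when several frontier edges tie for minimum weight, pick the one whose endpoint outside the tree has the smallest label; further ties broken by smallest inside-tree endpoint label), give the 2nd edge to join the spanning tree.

R2-R6

Prim's algorithm from R4:
Step 1: frontier [R2—R4 1, R1—R4 11, R4—R5 12, R4—R7 17] → take R2—R4 (1); add R2.
Step 2: frontier [R2—R6 6, R1—R2 9, R2—R5 14, R2—R7 15, R1—R4 11, R4—R5 12, R4—R7 17] → take R2—R6 (6); add R6.
Step 3: frontier [R1—R2 9, R2—R5 14, R2—R7 15, R1—R4 11, R4—R5 12, R4—R7 17, R1—R6 1, R5—R6 8] → take R1—R6 (1); add R1.
Step 4: frontier [R1—R5 12, R1—R7 17, R2—R5 14, R2—R7 15, R4—R5 12, R4—R7 17, R5—R6 8] → take R5—R6 (8); add R5.
Step 5: frontier [R1—R7 17, R2—R7 15, R4—R7 17, R5—R7 3] → take R5—R7 (3); add R7.
The 2nd edge added is R2—R6.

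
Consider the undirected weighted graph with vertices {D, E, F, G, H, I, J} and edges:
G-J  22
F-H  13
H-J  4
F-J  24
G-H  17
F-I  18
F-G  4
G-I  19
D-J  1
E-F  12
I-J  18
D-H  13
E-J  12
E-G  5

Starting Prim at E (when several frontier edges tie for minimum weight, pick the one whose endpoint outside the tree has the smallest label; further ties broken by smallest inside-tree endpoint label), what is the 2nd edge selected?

Prim's algorithm from E:
Step 1: cheapest edge leaving the tree is E-G (5); add G.
Step 2: cheapest edge leaving the tree is F-G (4); add F.
Step 3: cheapest edge leaving the tree is E-J (12); add J.
Step 4: cheapest edge leaving the tree is D-J (1); add D.
Step 5: cheapest edge leaving the tree is H-J (4); add H.
Step 6: cheapest edge leaving the tree is F-I (18); add I.
The 2nd edge added is F-G.

F-G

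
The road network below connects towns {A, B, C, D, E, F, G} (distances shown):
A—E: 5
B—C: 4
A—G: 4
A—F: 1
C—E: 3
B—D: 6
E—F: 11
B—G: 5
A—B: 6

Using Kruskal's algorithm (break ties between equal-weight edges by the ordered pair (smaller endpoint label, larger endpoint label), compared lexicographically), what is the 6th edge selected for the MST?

Sort edges by weight, then run Kruskal:
A—F (1): add. Components now {A,F} {B} {C} {D} {E} {G}
C—E (3): add. Components now {A,F} {B} {C,E} {D} {G}
A—G (4): add. Components now {A,F,G} {B} {C,E} {D}
B—C (4): add. Components now {A,F,G} {B,C,E} {D}
A—E (5): add. Components now {A,B,C,E,F,G} {D}
B—G (5): skip — B and G already connected.
A—B (6): skip — A and B already connected.
B—D (6): add. Components now {A,B,C,D,E,F,G}
The 6th edge added is B—D.

B-D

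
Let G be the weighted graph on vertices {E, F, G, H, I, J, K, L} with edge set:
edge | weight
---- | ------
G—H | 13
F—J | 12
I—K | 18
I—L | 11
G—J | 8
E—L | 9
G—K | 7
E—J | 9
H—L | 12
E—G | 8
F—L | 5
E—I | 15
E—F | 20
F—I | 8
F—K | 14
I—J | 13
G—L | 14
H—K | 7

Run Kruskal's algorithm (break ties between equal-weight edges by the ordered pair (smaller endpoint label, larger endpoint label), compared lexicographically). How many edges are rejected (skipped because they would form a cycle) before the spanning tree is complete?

Kruskal: consider edges lightest-first.
F—L (5): add — endpoints in different components.
G—K (7): add — endpoints in different components.
H—K (7): add — endpoints in different components.
E—G (8): add — endpoints in different components.
F—I (8): add — endpoints in different components.
G—J (8): add — endpoints in different components.
E—J (9): skip — E and J already connected.
E—L (9): add — endpoints in different components.
Edges rejected before the tree was complete: 1.

1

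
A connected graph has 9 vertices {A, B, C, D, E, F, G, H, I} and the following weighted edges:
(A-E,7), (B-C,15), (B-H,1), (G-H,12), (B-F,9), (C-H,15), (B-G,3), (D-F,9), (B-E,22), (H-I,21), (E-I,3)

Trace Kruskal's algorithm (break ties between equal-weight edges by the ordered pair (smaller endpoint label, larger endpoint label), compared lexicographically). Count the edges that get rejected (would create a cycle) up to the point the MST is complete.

2

Kruskal: consider edges lightest-first.
B-H (1): add — endpoints in different components.
B-G (3): add — endpoints in different components.
E-I (3): add — endpoints in different components.
A-E (7): add — endpoints in different components.
B-F (9): add — endpoints in different components.
D-F (9): add — endpoints in different components.
G-H (12): skip — G and H already connected.
B-C (15): add — endpoints in different components.
C-H (15): skip — C and H already connected.
H-I (21): add — endpoints in different components.
Edges rejected before the tree was complete: 2.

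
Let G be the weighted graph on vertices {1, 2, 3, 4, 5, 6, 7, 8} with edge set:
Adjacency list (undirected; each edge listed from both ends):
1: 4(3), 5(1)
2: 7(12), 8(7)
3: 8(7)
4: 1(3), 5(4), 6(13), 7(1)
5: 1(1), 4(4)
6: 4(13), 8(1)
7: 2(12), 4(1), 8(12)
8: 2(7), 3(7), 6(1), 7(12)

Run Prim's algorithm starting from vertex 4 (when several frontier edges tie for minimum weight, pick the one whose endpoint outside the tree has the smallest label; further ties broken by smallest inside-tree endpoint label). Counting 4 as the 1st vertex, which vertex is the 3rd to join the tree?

Prim's algorithm from 4:
Step 1: frontier [4 7 1, 1 4 3, 4 5 4, 4 6 13] → take 4 7 (1); add 7.
Step 2: frontier [1 4 3, 4 5 4, 4 6 13, 2 7 12, 7 8 12] → take 1 4 (3); add 1.
Step 3: frontier [1 5 1, 4 5 4, 4 6 13, 2 7 12, 7 8 12] → take 1 5 (1); add 5.
Step 4: frontier [4 6 13, 2 7 12, 7 8 12] → take 2 7 (12); add 2.
Step 5: frontier [2 8 7, 4 6 13, 7 8 12] → take 2 8 (7); add 8.
Step 6: frontier [4 6 13, 6 8 1, 3 8 7] → take 6 8 (1); add 6.
Step 7: frontier [3 8 7] → take 3 8 (7); add 3.
Vertex order: 4, 7, 1, 5, 2, 8, 6, 3. The 3rd vertex is 1.

1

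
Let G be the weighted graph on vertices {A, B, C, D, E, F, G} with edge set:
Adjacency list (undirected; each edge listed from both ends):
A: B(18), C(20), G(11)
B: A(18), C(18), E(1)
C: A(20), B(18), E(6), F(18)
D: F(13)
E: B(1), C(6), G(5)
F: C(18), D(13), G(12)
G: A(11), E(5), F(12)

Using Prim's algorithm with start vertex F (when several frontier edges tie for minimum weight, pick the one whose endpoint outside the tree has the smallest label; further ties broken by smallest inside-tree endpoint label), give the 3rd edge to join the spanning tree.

B-E

Prim, starting at F.
Step 1: frontier [F—G 12, D—F 13, C—F 18] → take F—G (12); add G.
Step 2: frontier [D—F 13, C—F 18, E—G 5, A—G 11] → take E—G (5); add E.
Step 3: frontier [B—E 1, C—E 6, D—F 13, C—F 18, A—G 11] → take B—E (1); add B.
Step 4: frontier [A—B 18, B—C 18, C—E 6, D—F 13, C—F 18, A—G 11] → take C—E (6); add C.
Step 5: frontier [A—B 18, A—C 20, D—F 13, A—G 11] → take A—G (11); add A.
Step 6: frontier [D—F 13] → take D—F (13); add D.
The 3rd edge added is B—E.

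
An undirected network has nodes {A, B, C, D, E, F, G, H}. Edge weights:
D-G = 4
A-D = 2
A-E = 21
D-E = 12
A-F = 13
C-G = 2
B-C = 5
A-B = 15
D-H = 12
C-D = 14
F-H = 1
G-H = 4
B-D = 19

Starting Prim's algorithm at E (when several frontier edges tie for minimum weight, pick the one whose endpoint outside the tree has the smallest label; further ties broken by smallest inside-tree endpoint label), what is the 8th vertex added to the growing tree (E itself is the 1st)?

B

Grow the tree from E using Prim:
Step 1: frontier [D-E 12, A-E 21] → take D-E (12); add D.
Step 2: frontier [A-D 2, D-G 4, D-H 12, C-D 14, B-D 19, A-E 21] → take A-D (2); add A.
Step 3: frontier [A-F 13, A-B 15, D-G 4, D-H 12, C-D 14, B-D 19] → take D-G (4); add G.
Step 4: frontier [A-F 13, A-B 15, D-H 12, C-D 14, B-D 19, C-G 2, G-H 4] → take C-G (2); add C.
Step 5: frontier [A-F 13, A-B 15, B-C 5, D-H 12, B-D 19, G-H 4] → take G-H (4); add H.
Step 6: frontier [A-F 13, A-B 15, B-C 5, B-D 19, F-H 1] → take F-H (1); add F.
Step 7: frontier [A-B 15, B-C 5, B-D 19] → take B-C (5); add B.
Vertex order: E, D, A, G, C, H, F, B. The 8th vertex is B.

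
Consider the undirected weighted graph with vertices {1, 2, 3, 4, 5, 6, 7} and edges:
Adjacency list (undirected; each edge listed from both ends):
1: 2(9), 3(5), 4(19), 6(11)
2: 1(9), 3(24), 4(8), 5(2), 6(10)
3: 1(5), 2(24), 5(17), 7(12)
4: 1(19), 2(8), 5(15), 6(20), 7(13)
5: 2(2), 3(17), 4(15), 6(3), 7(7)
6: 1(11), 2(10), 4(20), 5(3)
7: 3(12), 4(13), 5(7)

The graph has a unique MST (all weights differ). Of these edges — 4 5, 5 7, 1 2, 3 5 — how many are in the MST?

2

Sort edges by weight, then run Kruskal:
2 5 (2): add. Components now {1} {2,5} {3} {4} {6} {7}
5 6 (3): add. Components now {1} {2,5,6} {3} {4} {7}
1 3 (5): add. Components now {1,3} {2,5,6} {4} {7}
5 7 (7): add. Components now {1,3} {2,5,6,7} {4}
2 4 (8): add. Components now {1,3} {2,4,5,6,7}
1 2 (9): add. Components now {1,2,3,4,5,6,7}
MST edge set: {2 5, 5 6, 1 3, 5 7, 2 4, 1 2}.
Of the listed edges, {5 7, 1 2} are in the MST → 2.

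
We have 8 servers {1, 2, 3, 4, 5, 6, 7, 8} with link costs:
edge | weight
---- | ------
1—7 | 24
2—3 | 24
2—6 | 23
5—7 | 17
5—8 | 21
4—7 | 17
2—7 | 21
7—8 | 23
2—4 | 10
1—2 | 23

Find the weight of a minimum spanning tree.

Prim's algorithm from 8:
Step 1: frontier [5—8 21, 7—8 23] → take 5—8 (21); add 5.
Step 2: frontier [5—7 17, 7—8 23] → take 5—7 (17); add 7.
Step 3: frontier [4—7 17, 2—7 21, 1—7 24] → take 4—7 (17); add 4.
Step 4: frontier [2—4 10, 2—7 21, 1—7 24] → take 2—4 (10); add 2.
Step 5: frontier [1—2 23, 2—6 23, 2—3 24, 1—7 24] → take 1—2 (23); add 1.
Step 6: frontier [2—6 23, 2—3 24] → take 2—6 (23); add 6.
Step 7: frontier [2—3 24] → take 2—3 (24); add 3.
MST edges: 5—8, 5—7, 4—7, 2—4, 1—2, 2—6, 2—3; total weight 21+17+17+10+23+23+24 = 135.

135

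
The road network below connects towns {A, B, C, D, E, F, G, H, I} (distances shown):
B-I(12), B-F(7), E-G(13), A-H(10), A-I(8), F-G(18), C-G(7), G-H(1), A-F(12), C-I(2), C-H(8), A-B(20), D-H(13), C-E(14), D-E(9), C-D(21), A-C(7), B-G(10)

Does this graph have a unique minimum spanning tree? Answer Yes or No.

No

Kruskal: consider edges lightest-first.
G-H (1): add — endpoints in different components.
C-I (2): add — endpoints in different components.
A-C (7): add — endpoints in different components.
B-F (7): add — endpoints in different components.
C-G (7): add — endpoints in different components.
A-I (8): skip — A and I already connected.
C-H (8): skip — C and H already connected.
D-E (9): add — endpoints in different components.
A-H (10): skip — A and H already connected.
B-G (10): add — endpoints in different components.
A-F (12): skip — A and F already connected.
B-I (12): skip — B and I already connected.
D-H (13): add — endpoints in different components.
Non-tree edge E-G has weight 13, equal to the heaviest edge on its tree cycle — swapping gives another MST of the same weight. Not unique.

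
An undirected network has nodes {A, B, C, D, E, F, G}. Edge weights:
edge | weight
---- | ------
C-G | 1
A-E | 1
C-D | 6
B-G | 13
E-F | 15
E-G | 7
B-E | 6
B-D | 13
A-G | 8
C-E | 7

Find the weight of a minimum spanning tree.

36

Grow the tree from D using Prim:
Step 1: cheapest edge leaving the tree is C-D (6); add C.
Step 2: cheapest edge leaving the tree is C-G (1); add G.
Step 3: cheapest edge leaving the tree is C-E (7); add E.
Step 4: cheapest edge leaving the tree is A-E (1); add A.
Step 5: cheapest edge leaving the tree is B-E (6); add B.
Step 6: cheapest edge leaving the tree is E-F (15); add F.
MST edges: C-D, C-G, C-E, A-E, B-E, E-F; total weight 6+1+7+1+6+15 = 36.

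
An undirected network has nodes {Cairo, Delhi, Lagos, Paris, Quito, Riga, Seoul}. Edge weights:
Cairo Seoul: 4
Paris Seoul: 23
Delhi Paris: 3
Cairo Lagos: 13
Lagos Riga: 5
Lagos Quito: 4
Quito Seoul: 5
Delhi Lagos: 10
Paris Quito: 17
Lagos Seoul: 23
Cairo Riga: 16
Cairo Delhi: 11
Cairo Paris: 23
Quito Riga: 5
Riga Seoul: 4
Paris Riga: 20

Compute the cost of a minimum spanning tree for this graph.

Kruskal's algorithm — process edges by increasing weight (ties by edge label):
Delhi Paris (3): add — endpoints in different components.
Cairo Seoul (4): add — endpoints in different components.
Lagos Quito (4): add — endpoints in different components.
Riga Seoul (4): add — endpoints in different components.
Lagos Riga (5): add — endpoints in different components.
Quito Riga (5): skip — Riga and Quito already connected.
Quito Seoul (5): skip — Quito and Seoul already connected.
Delhi Lagos (10): add — endpoints in different components.
MST edges: Delhi Paris, Cairo Seoul, Lagos Quito, Riga Seoul, Lagos Riga, Delhi Lagos; total weight 3+4+4+4+5+10 = 30.

30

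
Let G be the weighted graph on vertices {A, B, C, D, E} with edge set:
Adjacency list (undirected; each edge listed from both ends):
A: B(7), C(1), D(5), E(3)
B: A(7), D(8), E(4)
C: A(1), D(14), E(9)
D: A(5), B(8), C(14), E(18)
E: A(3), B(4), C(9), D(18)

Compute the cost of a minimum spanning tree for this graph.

13

Kruskal's algorithm — process edges by increasing weight (ties by edge label):
A-C (1): add. Components now {A,C} {B} {D} {E}
A-E (3): add. Components now {A,C,E} {B} {D}
B-E (4): add. Components now {A,B,C,E} {D}
A-D (5): add. Components now {A,B,C,D,E}
MST edges: A-C, A-E, B-E, A-D; total weight 1+3+4+5 = 13.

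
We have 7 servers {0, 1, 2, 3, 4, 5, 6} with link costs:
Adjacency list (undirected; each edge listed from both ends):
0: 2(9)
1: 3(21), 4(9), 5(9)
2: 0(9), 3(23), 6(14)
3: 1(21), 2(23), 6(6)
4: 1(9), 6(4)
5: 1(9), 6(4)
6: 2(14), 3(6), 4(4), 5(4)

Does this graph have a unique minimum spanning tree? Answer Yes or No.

Sort edges by weight, then run Kruskal:
4-6 (4): add — endpoints in different components.
5-6 (4): add — endpoints in different components.
3-6 (6): add — endpoints in different components.
0-2 (9): add — endpoints in different components.
1-4 (9): add — endpoints in different components.
1-5 (9): skip — 1 and 5 already connected.
2-6 (14): add — endpoints in different components.
Non-tree edge 1-5 has weight 9, equal to the heaviest edge on its tree cycle — swapping gives another MST of the same weight. Not unique.

No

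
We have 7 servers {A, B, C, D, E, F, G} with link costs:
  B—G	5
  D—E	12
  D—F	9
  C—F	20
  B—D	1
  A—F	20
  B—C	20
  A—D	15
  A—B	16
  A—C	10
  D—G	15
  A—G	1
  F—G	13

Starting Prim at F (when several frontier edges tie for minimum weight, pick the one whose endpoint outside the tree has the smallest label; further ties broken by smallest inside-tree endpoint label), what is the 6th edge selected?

D-E

Prim, starting at F.
Step 1: frontier [D—F 9, F—G 13, A—F 20, C—F 20] → take D—F (9); add D.
Step 2: frontier [B—D 1, D—E 12, A—D 15, D—G 15, F—G 13, A—F 20, C—F 20] → take B—D (1); add B.
Step 3: frontier [B—G 5, A—B 16, B—C 20, D—E 12, A—D 15, D—G 15, F—G 13, A—F 20, C—F 20] → take B—G (5); add G.
Step 4: frontier [A—B 16, B—C 20, D—E 12, A—D 15, A—F 20, C—F 20, A—G 1] → take A—G (1); add A.
Step 5: frontier [A—C 10, B—C 20, D—E 12, C—F 20] → take A—C (10); add C.
Step 6: frontier [D—E 12] → take D—E (12); add E.
The 6th edge added is D—E.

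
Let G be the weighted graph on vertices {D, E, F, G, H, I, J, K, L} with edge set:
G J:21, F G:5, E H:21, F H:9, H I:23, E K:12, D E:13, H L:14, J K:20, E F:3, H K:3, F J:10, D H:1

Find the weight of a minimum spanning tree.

Prim, starting at I.
Step 1: frontier [H I 23] → take H I (23); add H.
Step 2: frontier [D H 1, H K 3, F H 9, H L 14, E H 21] → take D H (1); add D.
Step 3: frontier [D E 13, H K 3, F H 9, H L 14, E H 21] → take H K (3); add K.
Step 4: frontier [D E 13, F H 9, H L 14, E H 21, E K 12, J K 20] → take F H (9); add F.
Step 5: frontier [D E 13, E F 3, F G 5, F J 10, H L 14, E H 21, E K 12, J K 20] → take E F (3); add E.
Step 6: frontier [F G 5, F J 10, H L 14, J K 20] → take F G (5); add G.
Step 7: frontier [F J 10, G J 21, H L 14, J K 20] → take F J (10); add J.
Step 8: frontier [H L 14] → take H L (14); add L.
MST edges: H I, D H, H K, F H, E F, F G, F J, H L; total weight 23+1+3+9+3+5+10+14 = 68.

68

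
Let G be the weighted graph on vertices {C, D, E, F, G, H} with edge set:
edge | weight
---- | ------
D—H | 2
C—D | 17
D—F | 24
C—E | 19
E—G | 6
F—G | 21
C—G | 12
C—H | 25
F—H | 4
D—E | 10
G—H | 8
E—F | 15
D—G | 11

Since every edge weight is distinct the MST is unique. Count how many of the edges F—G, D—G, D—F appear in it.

0

Kruskal: consider edges lightest-first.
D—H (2): add — endpoints in different components.
F—H (4): add — endpoints in different components.
E—G (6): add — endpoints in different components.
G—H (8): add — endpoints in different components.
D—E (10): skip — D and E already connected.
D—G (11): skip — D and G already connected.
C—G (12): add — endpoints in different components.
MST edge set: {D—H, F—H, E—G, G—H, C—G}.
Of the listed edges, {} are in the MST → 0.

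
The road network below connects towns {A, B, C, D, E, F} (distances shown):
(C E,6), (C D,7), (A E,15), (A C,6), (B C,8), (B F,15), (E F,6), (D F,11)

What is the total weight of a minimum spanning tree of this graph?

Prim's algorithm from D:
Step 1: cheapest edge leaving the tree is C D (7); add C.
Step 2: cheapest edge leaving the tree is A C (6); add A.
Step 3: cheapest edge leaving the tree is C E (6); add E.
Step 4: cheapest edge leaving the tree is E F (6); add F.
Step 5: cheapest edge leaving the tree is B C (8); add B.
MST edges: C D, A C, C E, E F, B C; total weight 7+6+6+6+8 = 33.

33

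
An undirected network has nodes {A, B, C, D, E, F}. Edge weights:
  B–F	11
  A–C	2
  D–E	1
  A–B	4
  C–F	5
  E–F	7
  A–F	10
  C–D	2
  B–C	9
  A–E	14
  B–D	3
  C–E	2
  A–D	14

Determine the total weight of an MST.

Grow the tree from D using Prim:
Step 1: cheapest edge leaving the tree is D–E (1); add E.
Step 2: cheapest edge leaving the tree is C–D (2); add C.
Step 3: cheapest edge leaving the tree is A–C (2); add A.
Step 4: cheapest edge leaving the tree is B–D (3); add B.
Step 5: cheapest edge leaving the tree is C–F (5); add F.
MST edges: D–E, C–D, A–C, B–D, C–F; total weight 1+2+2+3+5 = 13.

13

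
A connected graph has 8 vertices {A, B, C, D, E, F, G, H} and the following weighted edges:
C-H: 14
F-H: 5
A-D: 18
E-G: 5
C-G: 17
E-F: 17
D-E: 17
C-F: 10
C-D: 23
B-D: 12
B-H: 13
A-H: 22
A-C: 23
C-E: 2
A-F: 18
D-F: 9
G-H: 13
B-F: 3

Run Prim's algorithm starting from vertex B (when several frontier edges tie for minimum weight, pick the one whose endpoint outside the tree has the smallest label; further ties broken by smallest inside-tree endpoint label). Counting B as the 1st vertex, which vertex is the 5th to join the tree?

C

Prim's algorithm from B:
Step 1: cheapest edge leaving the tree is B-F (3); add F.
Step 2: cheapest edge leaving the tree is F-H (5); add H.
Step 3: cheapest edge leaving the tree is D-F (9); add D.
Step 4: cheapest edge leaving the tree is C-F (10); add C.
Step 5: cheapest edge leaving the tree is C-E (2); add E.
Step 6: cheapest edge leaving the tree is E-G (5); add G.
Step 7: cheapest edge leaving the tree is A-D (18); add A.
Vertex order: B, F, H, D, C, E, G, A. The 5th vertex is C.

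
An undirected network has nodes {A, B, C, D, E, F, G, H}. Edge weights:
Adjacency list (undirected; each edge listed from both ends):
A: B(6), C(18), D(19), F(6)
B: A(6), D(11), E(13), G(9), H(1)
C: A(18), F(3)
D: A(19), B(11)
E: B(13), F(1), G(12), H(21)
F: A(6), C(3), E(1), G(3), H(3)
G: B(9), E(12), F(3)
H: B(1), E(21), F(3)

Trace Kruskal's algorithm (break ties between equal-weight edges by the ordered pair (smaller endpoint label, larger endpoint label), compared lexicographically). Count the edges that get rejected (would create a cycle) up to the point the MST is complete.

Kruskal's algorithm — process edges by increasing weight (ties by edge label):
B—H (1): add — endpoints in different components.
E—F (1): add — endpoints in different components.
C—F (3): add — endpoints in different components.
F—G (3): add — endpoints in different components.
F—H (3): add — endpoints in different components.
A—B (6): add — endpoints in different components.
A—F (6): skip — A and F already connected.
B—G (9): skip — B and G already connected.
B—D (11): add — endpoints in different components.
Edges rejected before the tree was complete: 2.

2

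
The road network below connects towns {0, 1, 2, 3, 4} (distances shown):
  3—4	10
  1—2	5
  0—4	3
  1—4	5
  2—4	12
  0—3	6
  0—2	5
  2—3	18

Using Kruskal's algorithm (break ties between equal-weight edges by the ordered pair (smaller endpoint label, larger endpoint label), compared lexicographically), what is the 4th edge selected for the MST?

0-3

Sort edges by weight, then run Kruskal:
0—4 (3): add. Components now {0,4} {1} {2} {3}
0—2 (5): add. Components now {0,2,4} {1} {3}
1—2 (5): add. Components now {0,1,2,4} {3}
1—4 (5): skip — 1 and 4 already connected.
0—3 (6): add. Components now {0,1,2,3,4}
The 4th edge added is 0—3.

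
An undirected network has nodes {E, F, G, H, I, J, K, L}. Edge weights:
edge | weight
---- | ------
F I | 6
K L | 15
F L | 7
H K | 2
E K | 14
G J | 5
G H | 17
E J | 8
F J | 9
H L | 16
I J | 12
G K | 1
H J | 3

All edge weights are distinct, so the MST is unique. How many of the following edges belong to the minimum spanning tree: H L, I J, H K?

Sort edges by weight, then run Kruskal:
G K (1): add — endpoints in different components.
H K (2): add — endpoints in different components.
H J (3): add — endpoints in different components.
G J (5): skip — G and J already connected.
F I (6): add — endpoints in different components.
F L (7): add — endpoints in different components.
E J (8): add — endpoints in different components.
F J (9): add — endpoints in different components.
MST edge set: {G K, H K, H J, F I, F L, E J, F J}.
Of the listed edges, {H K} are in the MST → 1.

1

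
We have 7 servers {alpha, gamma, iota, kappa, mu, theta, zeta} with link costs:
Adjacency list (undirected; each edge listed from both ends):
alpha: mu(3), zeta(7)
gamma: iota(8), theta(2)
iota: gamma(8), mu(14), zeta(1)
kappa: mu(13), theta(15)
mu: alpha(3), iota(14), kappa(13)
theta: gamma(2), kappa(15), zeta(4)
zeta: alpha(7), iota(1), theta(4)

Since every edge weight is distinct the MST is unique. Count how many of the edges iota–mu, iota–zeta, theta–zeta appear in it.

2

Kruskal's algorithm — process edges by increasing weight (ties by edge label):
iota–zeta (1): add. Components now {theta} {alpha} {gamma} {iota,zeta} {kappa} {mu}
gamma–theta (2): add. Components now {gamma,theta} {alpha} {iota,zeta} {kappa} {mu}
alpha–mu (3): add. Components now {gamma,theta} {alpha,mu} {iota,zeta} {kappa}
theta–zeta (4): add. Components now {gamma,iota,theta,zeta} {alpha,mu} {kappa}
alpha–zeta (7): add. Components now {alpha,gamma,iota,mu,theta,zeta} {kappa}
gamma–iota (8): skip — gamma and iota already connected.
kappa–mu (13): add. Components now {alpha,gamma,iota,kappa,mu,theta,zeta}
MST edge set: {iota–zeta, gamma–theta, alpha–mu, theta–zeta, alpha–zeta, kappa–mu}.
Of the listed edges, {iota–zeta, theta–zeta} are in the MST → 2.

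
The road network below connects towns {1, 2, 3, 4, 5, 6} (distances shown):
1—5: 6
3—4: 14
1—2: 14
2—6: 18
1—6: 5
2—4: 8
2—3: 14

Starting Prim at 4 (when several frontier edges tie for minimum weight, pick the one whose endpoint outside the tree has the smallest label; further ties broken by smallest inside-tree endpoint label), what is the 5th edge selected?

2-3

Grow the tree from 4 using Prim:
Step 1: frontier [2—4 8, 3—4 14] → take 2—4 (8); add 2.
Step 2: frontier [1—2 14, 2—3 14, 2—6 18, 3—4 14] → take 1—2 (14); add 1.
Step 3: frontier [1—6 5, 1—5 6, 2—3 14, 2—6 18, 3—4 14] → take 1—6 (5); add 6.
Step 4: frontier [1—5 6, 2—3 14, 3—4 14] → take 1—5 (6); add 5.
Step 5: frontier [2—3 14, 3—4 14] → take 2—3 (14); add 3.
The 5th edge added is 2—3.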